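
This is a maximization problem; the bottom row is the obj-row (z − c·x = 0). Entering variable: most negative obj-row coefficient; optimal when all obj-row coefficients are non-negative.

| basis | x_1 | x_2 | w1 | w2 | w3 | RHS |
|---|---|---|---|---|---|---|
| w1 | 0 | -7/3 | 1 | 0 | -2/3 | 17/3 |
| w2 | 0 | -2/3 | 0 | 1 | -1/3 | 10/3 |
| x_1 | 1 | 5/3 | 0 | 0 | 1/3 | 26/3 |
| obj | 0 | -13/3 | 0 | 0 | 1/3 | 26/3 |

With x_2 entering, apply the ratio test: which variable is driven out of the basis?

Column x_2 entries and ratios — w1: -7/3 ≤ 0, skip; w2: -2/3 ≤ 0, skip; x_1: (26/3)/(5/3) = 26/5.
Smallest ratio is 26/5 in the row of x_1, so x_1 leaves.

x_1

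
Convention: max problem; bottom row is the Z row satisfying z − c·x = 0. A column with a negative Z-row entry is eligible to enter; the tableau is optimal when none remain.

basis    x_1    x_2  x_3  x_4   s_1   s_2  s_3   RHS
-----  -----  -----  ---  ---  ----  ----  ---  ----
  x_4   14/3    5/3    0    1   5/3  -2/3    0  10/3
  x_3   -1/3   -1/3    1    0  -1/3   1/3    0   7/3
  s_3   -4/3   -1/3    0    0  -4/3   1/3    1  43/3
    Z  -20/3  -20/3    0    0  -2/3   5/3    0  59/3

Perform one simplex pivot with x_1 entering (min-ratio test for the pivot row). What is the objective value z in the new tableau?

171/7

Ratio test on column x_1 — row 1: (10/3)/(14/3) = 5/7; row 2: entry -1/3 ≤ 0; row 3: entry -4/3 ≤ 0. Minimum is 5/7 at row 1 (x_4 leaves); pivot element 14/3.
Pivot on row 1; the Z-row RHS becomes 59/3 − (-20/3)·(5/7) = 171/7.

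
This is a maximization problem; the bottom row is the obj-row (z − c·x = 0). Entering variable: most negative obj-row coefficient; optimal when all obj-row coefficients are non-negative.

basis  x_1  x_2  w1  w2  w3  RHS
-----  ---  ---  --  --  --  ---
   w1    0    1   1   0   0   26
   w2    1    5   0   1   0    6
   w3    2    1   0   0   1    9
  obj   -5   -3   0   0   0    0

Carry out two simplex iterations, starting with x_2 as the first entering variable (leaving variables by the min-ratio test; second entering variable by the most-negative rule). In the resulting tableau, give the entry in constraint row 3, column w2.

-1/9

Ratio test on column x_2 — row 1: 26/1 = 26; row 2: 6/5 = 6/5; row 3: 9/1 = 9. Minimum is 6/5 at row 2 (w2 leaves); pivot element 5.
Divide row 2 by 5; eliminate column x_2 from the other rows.
Second iteration: most negative obj-row entry is -22/5 in column x_1, so x_1 enters.
Ratio test on column x_1 — row 1: entry -1/5 ≤ 0; row 2: (6/5)/(1/5) = 6; row 3: (39/5)/(9/5) = 13/3. Minimum is 13/3 at row 3 (w3 leaves); pivot element 9/5.
Divide row 3 by 9/5; eliminate column x_1 from the other rows.
After both pivots, the entry at constraint row 3, column w2 is -1/9.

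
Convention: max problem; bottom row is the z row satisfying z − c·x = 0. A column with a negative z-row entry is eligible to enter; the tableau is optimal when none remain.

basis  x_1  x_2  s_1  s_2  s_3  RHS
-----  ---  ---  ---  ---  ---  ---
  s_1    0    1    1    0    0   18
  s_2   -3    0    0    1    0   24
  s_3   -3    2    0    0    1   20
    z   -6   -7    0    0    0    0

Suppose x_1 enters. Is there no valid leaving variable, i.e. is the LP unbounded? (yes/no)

Every constraint-row entry in column x_1 is ≤ 0, so increasing x_1 is unbounded.

yes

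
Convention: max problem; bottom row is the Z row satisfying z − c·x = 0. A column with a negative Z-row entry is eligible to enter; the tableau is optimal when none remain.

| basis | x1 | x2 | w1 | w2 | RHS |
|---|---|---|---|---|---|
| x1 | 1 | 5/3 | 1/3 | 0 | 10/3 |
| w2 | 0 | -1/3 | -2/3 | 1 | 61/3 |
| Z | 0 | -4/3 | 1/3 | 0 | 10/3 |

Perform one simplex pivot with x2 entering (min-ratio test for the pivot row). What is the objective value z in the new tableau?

Ratio test on column x2 — row 1: (10/3)/(5/3) = 2; row 2: entry -1/3 ≤ 0. Minimum is 2 at row 1 (x1 leaves); pivot element 5/3.
Pivot on row 1; the Z-row RHS becomes 10/3 − (-4/3)·2 = 6.

6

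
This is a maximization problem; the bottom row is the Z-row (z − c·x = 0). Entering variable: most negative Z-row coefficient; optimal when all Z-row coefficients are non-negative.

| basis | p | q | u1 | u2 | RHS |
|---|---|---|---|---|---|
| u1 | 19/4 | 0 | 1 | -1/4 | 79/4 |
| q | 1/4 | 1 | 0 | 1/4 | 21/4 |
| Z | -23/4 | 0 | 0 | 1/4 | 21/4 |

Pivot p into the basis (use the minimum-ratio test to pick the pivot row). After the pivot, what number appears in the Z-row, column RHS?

554/19

Ratio test on column p — row 1: (79/4)/(19/4) = 79/19; row 2: (21/4)/(1/4) = 21. Minimum is 79/19 at row 1 (u1 leaves); pivot element 19/4.
Divide row 1 by 19/4; eliminate column p from the other rows.
Z-row update in column RHS: 21/4 − (-23/4)·(79/19) = 554/19.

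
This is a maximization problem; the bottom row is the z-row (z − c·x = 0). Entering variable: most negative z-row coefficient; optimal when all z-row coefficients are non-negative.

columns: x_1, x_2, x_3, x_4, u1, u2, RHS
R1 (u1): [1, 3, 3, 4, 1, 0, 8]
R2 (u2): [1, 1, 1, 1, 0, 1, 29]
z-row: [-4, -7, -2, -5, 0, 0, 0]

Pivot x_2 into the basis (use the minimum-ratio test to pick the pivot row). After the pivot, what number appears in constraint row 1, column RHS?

8/3

Ratio test on column x_2 — row 1: 8/3 = 8/3; row 2: 29/1 = 29. Minimum is 8/3 at row 1 (u1 leaves); pivot element 3.
Divide row 1 by 3; eliminate column x_2 from the other rows.
In the new row 1, the RHS entry is the old entry divided by the pivot: 8/3 = 8/3.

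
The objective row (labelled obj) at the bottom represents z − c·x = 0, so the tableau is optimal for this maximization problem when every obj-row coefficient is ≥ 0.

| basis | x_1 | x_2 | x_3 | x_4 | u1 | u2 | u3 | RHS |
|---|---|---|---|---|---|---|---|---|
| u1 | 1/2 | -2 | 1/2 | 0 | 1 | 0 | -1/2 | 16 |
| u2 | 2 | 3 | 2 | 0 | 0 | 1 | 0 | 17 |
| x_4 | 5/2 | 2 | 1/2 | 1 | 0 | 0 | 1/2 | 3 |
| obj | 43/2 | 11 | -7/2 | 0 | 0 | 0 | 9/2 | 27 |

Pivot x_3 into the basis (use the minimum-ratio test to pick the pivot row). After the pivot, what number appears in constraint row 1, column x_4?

-1

Ratio test on column x_3 — row 1: 16/(1/2) = 32; row 2: 17/2 = 17/2; row 3: 3/(1/2) = 6. Minimum is 6 at row 3 (x_4 leaves); pivot element 1/2.
Divide row 3 by 1/2; eliminate column x_3 from the other rows.
Row 1 update in column x_4: 0 − (1/2)·2 = -1.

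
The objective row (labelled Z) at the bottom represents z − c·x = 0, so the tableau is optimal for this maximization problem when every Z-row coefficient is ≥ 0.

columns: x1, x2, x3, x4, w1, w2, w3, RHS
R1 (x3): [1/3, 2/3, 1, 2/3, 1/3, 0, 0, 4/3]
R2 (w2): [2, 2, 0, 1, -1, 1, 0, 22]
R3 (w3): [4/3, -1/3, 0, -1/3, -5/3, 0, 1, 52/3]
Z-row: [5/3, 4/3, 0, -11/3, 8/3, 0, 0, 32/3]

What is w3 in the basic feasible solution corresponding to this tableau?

52/3

w3 is basic (row 3); its value is the RHS of that row, 52/3.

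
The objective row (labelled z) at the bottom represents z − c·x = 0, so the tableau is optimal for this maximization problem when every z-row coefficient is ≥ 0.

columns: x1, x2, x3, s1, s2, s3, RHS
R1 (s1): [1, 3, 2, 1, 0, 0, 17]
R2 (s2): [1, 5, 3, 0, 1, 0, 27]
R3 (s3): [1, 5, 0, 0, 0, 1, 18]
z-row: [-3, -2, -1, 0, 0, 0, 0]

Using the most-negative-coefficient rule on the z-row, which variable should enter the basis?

Negative z-row entries: x1: -3, x2: -2, x3: -1.
The most negative is -3 in column x1, so x1 enters.

x1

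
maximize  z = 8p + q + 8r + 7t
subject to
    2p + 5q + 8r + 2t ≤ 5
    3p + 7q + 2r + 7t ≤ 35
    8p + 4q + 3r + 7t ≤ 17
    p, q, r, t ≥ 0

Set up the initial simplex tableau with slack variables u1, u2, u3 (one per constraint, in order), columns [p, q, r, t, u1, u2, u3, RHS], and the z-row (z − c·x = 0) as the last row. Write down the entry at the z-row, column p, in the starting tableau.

-8

The z-row carries the negated objective coefficients: the p entry is -8.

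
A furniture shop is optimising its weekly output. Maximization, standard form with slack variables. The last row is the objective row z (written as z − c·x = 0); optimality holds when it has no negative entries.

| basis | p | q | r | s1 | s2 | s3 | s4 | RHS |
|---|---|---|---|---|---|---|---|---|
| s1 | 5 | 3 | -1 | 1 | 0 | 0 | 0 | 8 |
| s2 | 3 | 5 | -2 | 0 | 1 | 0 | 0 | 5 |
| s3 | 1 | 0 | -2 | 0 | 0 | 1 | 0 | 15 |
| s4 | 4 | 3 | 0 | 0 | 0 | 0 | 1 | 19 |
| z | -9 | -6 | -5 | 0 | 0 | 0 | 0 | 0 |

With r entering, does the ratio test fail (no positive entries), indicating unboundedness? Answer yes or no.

Every constraint-row entry in column r is ≤ 0, so increasing r is unbounded.

yes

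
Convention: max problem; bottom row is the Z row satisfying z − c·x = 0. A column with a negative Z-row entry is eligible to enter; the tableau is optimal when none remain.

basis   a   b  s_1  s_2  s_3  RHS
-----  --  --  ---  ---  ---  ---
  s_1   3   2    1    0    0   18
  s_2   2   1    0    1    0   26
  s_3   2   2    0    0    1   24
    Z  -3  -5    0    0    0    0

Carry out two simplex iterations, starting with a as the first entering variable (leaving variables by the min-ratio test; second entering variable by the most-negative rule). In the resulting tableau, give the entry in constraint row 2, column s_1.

Ratio test on column a — row 1: 18/3 = 6; row 2: 26/2 = 13; row 3: 24/2 = 12. Minimum is 6 at row 1 (s_1 leaves); pivot element 3.
Divide row 1 by 3; eliminate column a from the other rows.
Second iteration: most negative Z-row entry is -3 in column b, so b enters.
Ratio test on column b — row 1: 6/(2/3) = 9; row 2: entry -1/3 ≤ 0; row 3: 12/(2/3) = 18. Minimum is 9 at row 1 (a leaves); pivot element 2/3.
Divide row 1 by 2/3; eliminate column b from the other rows.
After both pivots, the entry at constraint row 2, column s_1 is -1/2.

-1/2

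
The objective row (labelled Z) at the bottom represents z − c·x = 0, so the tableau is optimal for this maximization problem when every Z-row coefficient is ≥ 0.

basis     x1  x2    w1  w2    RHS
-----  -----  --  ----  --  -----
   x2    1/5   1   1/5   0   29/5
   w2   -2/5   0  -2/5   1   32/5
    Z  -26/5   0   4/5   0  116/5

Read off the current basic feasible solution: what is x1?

0

x1 is not in the basis, so in the current basic feasible solution x1 = 0.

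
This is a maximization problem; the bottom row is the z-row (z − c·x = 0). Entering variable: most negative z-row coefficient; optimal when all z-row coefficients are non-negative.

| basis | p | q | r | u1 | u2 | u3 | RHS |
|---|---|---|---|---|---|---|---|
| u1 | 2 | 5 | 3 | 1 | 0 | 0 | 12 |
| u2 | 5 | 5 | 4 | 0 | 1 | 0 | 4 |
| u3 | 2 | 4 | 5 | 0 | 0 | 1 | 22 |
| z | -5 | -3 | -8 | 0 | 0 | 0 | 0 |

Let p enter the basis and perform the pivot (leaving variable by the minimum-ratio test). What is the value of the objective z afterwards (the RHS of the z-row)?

Ratio test on column p — row 1: 12/2 = 6; row 2: 4/5 = 4/5; row 3: 22/2 = 11. Minimum is 4/5 at row 2 (u2 leaves); pivot element 5.
Pivot on row 2; the z-row RHS becomes 0 − (-5)·(4/5) = 4.

4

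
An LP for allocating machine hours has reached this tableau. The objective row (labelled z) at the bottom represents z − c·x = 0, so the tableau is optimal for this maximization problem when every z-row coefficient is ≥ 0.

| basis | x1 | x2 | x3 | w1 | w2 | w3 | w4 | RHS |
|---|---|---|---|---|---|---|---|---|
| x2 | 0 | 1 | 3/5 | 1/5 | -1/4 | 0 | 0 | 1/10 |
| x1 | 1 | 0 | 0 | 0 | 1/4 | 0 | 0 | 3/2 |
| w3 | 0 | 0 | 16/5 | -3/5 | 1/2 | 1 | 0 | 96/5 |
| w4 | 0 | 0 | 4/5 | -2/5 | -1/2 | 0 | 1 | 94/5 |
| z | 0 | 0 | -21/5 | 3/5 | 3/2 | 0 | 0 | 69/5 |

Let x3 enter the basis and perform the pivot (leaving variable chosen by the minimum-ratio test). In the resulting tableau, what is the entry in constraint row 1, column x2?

5/3

Ratio test on column x3 — row 1: (1/10)/(3/5) = 1/6; row 2: entry 0 ≤ 0; row 3: (96/5)/(16/5) = 6; row 4: (94/5)/(4/5) = 47/2. Minimum is 1/6 at row 1 (x2 leaves); pivot element 3/5.
Divide row 1 by 3/5; eliminate column x3 from the other rows.
In the new row 1, the x2 entry is the old entry divided by the pivot: 1/(3/5) = 5/3.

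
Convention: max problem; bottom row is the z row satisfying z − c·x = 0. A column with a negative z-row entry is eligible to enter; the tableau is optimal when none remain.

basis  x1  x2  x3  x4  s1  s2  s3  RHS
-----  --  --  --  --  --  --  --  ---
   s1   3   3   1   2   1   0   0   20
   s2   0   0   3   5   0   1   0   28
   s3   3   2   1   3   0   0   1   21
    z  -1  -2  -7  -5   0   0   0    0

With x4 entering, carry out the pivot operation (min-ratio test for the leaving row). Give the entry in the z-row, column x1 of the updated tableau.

-1

Ratio test on column x4 — row 1: 20/2 = 10; row 2: 28/5 = 28/5; row 3: 21/3 = 7. Minimum is 28/5 at row 2 (s2 leaves); pivot element 5.
Divide row 2 by 5; eliminate column x4 from the other rows.
z-row update in column x1: -1 − (-5)·0 = -1.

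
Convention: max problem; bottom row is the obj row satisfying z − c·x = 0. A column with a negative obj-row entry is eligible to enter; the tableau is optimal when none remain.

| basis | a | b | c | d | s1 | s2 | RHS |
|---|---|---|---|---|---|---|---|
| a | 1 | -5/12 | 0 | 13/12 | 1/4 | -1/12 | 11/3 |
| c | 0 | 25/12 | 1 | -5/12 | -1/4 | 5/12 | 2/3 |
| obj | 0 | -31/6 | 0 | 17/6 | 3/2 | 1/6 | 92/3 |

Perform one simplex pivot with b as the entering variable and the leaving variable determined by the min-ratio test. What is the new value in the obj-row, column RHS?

Ratio test on column b — row 1: entry -5/12 ≤ 0; row 2: (2/3)/(25/12) = 8/25. Minimum is 8/25 at row 2 (c leaves); pivot element 25/12.
Divide row 2 by 25/12; eliminate column b from the other rows.
obj-row update in column RHS: 92/3 − (-31/6)·(8/25) = 808/25.

808/25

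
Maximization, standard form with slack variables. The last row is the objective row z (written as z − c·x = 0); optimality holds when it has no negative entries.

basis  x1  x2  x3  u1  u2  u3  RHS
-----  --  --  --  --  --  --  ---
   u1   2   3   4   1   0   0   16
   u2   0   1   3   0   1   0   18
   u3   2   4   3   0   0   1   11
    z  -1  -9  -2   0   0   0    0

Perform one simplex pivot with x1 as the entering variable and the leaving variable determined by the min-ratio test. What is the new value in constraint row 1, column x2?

Ratio test on column x1 — row 1: 16/2 = 8; row 2: entry 0 ≤ 0; row 3: 11/2 = 11/2. Minimum is 11/2 at row 3 (u3 leaves); pivot element 2.
Divide row 3 by 2; eliminate column x1 from the other rows.
Row 1 update in column x2: 3 − 2·2 = -1.

-1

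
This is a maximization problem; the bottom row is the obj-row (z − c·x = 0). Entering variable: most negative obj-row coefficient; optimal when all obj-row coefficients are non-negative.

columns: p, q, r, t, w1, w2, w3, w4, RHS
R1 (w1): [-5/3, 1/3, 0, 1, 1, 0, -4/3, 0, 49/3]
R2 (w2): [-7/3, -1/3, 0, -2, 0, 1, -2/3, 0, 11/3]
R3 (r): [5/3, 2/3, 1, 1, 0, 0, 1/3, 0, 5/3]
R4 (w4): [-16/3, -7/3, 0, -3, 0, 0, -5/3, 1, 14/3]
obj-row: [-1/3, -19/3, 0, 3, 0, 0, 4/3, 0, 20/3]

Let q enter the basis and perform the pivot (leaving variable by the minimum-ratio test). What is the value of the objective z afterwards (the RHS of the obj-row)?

45/2

Ratio test on column q — row 1: (49/3)/(1/3) = 49; row 2: entry -1/3 ≤ 0; row 3: (5/3)/(2/3) = 5/2; row 4: entry -7/3 ≤ 0. Minimum is 5/2 at row 3 (r leaves); pivot element 2/3.
Pivot on row 3; the obj-row RHS becomes 20/3 − (-19/3)·(5/2) = 45/2.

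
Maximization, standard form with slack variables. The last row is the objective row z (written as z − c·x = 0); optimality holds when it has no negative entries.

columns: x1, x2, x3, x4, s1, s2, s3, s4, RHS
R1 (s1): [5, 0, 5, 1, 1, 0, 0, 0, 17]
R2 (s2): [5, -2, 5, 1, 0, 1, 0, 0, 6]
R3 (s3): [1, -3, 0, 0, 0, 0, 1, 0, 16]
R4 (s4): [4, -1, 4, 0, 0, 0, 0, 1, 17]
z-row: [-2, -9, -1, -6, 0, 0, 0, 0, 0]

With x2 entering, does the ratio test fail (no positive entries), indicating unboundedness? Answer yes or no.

Every constraint-row entry in column x2 is ≤ 0, so increasing x2 is unbounded.

yes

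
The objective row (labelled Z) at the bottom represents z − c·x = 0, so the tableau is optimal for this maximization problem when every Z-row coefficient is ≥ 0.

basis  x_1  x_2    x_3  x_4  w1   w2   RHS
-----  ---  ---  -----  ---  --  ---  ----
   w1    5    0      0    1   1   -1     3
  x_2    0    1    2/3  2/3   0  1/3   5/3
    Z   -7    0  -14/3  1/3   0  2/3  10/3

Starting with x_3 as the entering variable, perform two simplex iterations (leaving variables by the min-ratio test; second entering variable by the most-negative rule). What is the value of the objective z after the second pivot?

96/5

Ratio test on column x_3 — row 1: entry 0 ≤ 0; row 2: (5/3)/(2/3) = 5/2. Minimum is 5/2 at row 2 (x_2 leaves); pivot element 2/3.
Pivot on row 2; the Z-row RHS becomes 10/3 − (-14/3)·(5/2) = 15.
Next entering variable (most negative Z-row entry -7): x_1.
Ratio test on column x_1 — row 1: 3/5 = 3/5; row 2: entry 0 ≤ 0. Minimum is 3/5 at row 1 (w1 leaves); pivot element 5.
After the second pivot the Z-row RHS is 15 − (-7)·(3/5) = 96/5.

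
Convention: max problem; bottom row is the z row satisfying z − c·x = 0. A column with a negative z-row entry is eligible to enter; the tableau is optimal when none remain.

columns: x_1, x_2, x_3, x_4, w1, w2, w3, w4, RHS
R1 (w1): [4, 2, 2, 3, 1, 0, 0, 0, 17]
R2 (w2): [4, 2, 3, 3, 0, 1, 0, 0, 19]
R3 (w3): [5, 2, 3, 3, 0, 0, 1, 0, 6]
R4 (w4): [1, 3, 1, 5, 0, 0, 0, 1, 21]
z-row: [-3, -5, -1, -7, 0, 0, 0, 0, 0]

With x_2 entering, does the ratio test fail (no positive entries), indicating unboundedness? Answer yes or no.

Column x_2 has positive entries in row(s) 1, 2, 3, 4, so the ratio test bounds it — not unbounded.

no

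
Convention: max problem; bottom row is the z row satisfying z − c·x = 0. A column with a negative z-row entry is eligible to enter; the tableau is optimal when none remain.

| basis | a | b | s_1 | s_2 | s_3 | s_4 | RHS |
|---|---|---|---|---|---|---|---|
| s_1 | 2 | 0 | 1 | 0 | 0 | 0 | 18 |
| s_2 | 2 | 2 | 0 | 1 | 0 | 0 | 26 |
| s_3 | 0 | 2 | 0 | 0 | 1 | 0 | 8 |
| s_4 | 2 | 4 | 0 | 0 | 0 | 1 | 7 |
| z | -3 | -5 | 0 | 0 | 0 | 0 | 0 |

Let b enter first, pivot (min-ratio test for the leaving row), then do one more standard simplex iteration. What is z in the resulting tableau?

21/2

Ratio test on column b — row 1: entry 0 ≤ 0; row 2: 26/2 = 13; row 3: 8/2 = 4; row 4: 7/4 = 7/4. Minimum is 7/4 at row 4 (s_4 leaves); pivot element 4.
Pivot on row 4; the z-row RHS becomes 0 − (-5)·(7/4) = 35/4.
Next entering variable (most negative z-row entry -1/2): a.
Ratio test on column a — row 1: 18/2 = 9; row 2: (45/2)/1 = 45/2; row 3: entry -1 ≤ 0; row 4: (7/4)/(1/2) = 7/2. Minimum is 7/2 at row 4 (b leaves); pivot element 1/2.
After the second pivot the z-row RHS is 35/4 − (-1/2)·(7/2) = 21/2.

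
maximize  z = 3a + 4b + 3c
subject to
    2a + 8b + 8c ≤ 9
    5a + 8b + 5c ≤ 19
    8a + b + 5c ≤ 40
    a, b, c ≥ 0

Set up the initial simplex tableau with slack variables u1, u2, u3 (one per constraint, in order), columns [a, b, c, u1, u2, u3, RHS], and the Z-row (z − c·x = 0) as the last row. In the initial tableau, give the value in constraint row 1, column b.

8

Constraint 1 has coefficient 8 on b.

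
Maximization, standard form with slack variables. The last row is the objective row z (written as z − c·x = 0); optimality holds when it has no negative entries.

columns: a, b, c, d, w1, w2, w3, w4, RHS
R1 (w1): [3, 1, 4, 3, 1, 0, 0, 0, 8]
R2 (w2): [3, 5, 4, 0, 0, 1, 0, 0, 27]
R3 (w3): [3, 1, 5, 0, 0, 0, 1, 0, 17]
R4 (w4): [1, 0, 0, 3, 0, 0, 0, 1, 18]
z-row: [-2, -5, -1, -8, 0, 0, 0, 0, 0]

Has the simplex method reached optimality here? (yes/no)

The z-row has a negative entry -8 in column d, so it is not optimal.

no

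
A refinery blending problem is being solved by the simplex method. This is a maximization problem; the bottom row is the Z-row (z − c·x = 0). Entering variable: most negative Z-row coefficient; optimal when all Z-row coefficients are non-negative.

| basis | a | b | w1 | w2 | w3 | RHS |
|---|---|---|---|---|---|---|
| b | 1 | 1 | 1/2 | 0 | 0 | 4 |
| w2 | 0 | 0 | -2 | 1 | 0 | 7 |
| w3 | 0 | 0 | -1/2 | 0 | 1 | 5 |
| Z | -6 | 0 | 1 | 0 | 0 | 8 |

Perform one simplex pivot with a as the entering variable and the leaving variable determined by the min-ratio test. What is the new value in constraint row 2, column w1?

-2

Ratio test on column a — row 1: 4/1 = 4; row 2: entry 0 ≤ 0; row 3: entry 0 ≤ 0. Minimum is 4 at row 1 (b leaves); pivot element 1.
Divide row 1 by 1; eliminate column a from the other rows.
Row 2 update in column w1: -2 − 0·(1/2) = -2.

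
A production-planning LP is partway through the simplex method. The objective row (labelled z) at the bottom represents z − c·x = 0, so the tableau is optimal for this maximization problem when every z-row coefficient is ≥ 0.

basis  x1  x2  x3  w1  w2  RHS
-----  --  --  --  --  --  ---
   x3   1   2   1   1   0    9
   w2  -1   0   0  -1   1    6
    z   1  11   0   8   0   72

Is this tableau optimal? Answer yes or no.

yes

Every z-row coefficient is ≥ 0, so the tableau is optimal.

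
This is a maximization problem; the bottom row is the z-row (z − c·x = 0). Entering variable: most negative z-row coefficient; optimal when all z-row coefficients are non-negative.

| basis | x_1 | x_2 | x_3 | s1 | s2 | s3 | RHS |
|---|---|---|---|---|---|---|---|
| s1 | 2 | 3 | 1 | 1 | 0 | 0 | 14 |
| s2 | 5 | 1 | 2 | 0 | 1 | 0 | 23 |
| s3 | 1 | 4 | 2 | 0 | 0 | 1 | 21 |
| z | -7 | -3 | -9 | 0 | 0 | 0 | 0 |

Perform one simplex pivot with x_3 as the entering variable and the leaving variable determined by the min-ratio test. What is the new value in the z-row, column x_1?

-5/2

Ratio test on column x_3 — row 1: 14/1 = 14; row 2: 23/2 = 23/2; row 3: 21/2 = 21/2. Minimum is 21/2 at row 3 (s3 leaves); pivot element 2.
Divide row 3 by 2; eliminate column x_3 from the other rows.
z-row update in column x_1: -7 − (-9)·(1/2) = -5/2.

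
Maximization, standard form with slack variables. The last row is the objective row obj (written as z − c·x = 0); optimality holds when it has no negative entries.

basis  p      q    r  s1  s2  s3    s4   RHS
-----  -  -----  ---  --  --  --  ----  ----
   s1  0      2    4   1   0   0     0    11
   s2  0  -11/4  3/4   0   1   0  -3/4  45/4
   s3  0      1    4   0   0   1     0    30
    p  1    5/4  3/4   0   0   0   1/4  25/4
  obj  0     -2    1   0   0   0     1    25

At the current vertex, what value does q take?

0

q is not in the basis, so in the current basic feasible solution q = 0.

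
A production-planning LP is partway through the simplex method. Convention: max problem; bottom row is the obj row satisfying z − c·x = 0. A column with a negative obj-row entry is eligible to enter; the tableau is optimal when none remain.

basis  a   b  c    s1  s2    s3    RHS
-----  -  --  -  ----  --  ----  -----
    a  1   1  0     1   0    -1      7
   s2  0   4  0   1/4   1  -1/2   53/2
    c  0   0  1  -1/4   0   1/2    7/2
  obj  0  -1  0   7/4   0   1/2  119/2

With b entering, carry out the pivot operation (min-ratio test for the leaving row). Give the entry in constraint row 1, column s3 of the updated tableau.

-7/8

Ratio test on column b — row 1: 7/1 = 7; row 2: (53/2)/4 = 53/8; row 3: entry 0 ≤ 0. Minimum is 53/8 at row 2 (s2 leaves); pivot element 4.
Divide row 2 by 4; eliminate column b from the other rows.
Row 1 update in column s3: -1 − 1·(-1/8) = -7/8.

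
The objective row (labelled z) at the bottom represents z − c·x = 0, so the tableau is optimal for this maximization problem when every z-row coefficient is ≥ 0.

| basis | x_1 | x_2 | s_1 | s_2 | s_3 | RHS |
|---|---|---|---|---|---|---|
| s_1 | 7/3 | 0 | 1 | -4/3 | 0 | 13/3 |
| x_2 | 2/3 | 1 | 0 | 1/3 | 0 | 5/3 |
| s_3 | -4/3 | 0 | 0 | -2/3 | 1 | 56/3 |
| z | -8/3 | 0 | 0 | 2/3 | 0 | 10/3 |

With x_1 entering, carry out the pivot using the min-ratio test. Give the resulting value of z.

58/7

Ratio test on column x_1 — row 1: (13/3)/(7/3) = 13/7; row 2: (5/3)/(2/3) = 5/2; row 3: entry -4/3 ≤ 0. Minimum is 13/7 at row 1 (s_1 leaves); pivot element 7/3.
Pivot on row 1; the z-row RHS becomes 10/3 − (-8/3)·(13/7) = 58/7.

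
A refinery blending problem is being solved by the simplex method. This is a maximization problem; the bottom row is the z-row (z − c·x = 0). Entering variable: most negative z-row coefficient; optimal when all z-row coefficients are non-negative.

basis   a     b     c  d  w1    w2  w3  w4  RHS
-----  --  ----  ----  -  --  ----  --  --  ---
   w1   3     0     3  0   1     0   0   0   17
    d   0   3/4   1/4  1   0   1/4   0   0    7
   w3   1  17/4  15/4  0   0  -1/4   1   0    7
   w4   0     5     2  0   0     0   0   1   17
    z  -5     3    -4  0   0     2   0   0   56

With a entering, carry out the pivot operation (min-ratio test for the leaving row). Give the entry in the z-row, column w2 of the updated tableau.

Ratio test on column a — row 1: 17/3 = 17/3; row 2: entry 0 ≤ 0; row 3: 7/1 = 7; row 4: entry 0 ≤ 0. Minimum is 17/3 at row 1 (w1 leaves); pivot element 3.
Divide row 1 by 3; eliminate column a from the other rows.
z-row update in column w2: 2 − (-5)·0 = 2.

2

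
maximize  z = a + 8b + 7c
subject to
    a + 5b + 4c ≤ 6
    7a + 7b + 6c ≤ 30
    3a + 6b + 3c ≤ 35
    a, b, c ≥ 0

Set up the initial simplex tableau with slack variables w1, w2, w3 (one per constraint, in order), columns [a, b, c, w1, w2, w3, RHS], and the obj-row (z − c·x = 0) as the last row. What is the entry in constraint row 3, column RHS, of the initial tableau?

The RHS of constraint 3 is b_3 = 35.

35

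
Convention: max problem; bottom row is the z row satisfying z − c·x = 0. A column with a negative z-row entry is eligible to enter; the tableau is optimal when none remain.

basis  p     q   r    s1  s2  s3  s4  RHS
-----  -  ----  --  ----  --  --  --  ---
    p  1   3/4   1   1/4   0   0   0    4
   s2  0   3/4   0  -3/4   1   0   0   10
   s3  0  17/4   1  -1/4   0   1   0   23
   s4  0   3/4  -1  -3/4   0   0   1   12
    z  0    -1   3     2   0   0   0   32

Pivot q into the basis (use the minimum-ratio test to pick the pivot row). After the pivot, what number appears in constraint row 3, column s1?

Ratio test on column q — row 1: 4/(3/4) = 16/3; row 2: 10/(3/4) = 40/3; row 3: 23/(17/4) = 92/17; row 4: 12/(3/4) = 16. Minimum is 16/3 at row 1 (p leaves); pivot element 3/4.
Divide row 1 by 3/4; eliminate column q from the other rows.
Row 3 update in column s1: -1/4 − (17/4)·(1/3) = -5/3.

-5/3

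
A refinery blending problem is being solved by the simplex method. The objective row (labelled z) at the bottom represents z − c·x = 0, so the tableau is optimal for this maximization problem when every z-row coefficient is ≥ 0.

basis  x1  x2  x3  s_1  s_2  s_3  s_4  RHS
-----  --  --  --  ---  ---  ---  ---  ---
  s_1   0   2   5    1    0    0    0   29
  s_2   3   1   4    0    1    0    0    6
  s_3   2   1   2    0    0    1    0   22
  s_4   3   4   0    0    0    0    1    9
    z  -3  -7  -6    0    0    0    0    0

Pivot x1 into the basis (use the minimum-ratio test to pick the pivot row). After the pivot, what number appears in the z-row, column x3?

Ratio test on column x1 — row 1: entry 0 ≤ 0; row 2: 6/3 = 2; row 3: 22/2 = 11; row 4: 9/3 = 3. Minimum is 2 at row 2 (s_2 leaves); pivot element 3.
Divide row 2 by 3; eliminate column x1 from the other rows.
z-row update in column x3: -6 − (-3)·(4/3) = -2.

-2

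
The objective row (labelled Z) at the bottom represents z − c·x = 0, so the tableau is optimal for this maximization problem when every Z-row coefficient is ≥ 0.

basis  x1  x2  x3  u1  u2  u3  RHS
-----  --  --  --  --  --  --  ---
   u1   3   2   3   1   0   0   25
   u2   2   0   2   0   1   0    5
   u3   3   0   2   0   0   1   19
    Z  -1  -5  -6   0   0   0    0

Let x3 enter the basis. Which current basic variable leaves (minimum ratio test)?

Column x3 entries and ratios — u1: 25/3 = 25/3; u2: 5/2 = 5/2; u3: 19/2 = 19/2.
Smallest ratio is 5/2 in the row of u2, so u2 leaves.

u2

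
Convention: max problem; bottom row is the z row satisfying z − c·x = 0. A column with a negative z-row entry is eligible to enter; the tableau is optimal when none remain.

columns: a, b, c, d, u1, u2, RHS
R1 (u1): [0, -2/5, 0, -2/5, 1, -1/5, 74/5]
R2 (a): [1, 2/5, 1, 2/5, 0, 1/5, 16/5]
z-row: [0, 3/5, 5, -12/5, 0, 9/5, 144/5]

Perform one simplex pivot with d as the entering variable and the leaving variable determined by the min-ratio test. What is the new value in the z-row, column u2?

3

Ratio test on column d — row 1: entry -2/5 ≤ 0; row 2: (16/5)/(2/5) = 8. Minimum is 8 at row 2 (a leaves); pivot element 2/5.
Divide row 2 by 2/5; eliminate column d from the other rows.
z-row update in column u2: 9/5 − (-12/5)·(1/2) = 3.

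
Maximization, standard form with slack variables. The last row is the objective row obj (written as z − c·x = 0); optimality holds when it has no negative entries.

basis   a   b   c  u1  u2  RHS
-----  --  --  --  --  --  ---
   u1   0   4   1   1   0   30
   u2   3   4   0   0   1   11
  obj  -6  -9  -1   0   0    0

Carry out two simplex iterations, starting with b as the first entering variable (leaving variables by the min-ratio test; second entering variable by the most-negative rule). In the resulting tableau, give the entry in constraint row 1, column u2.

-1

Ratio test on column b — row 1: 30/4 = 15/2; row 2: 11/4 = 11/4. Minimum is 11/4 at row 2 (u2 leaves); pivot element 4.
Divide row 2 by 4; eliminate column b from the other rows.
Second iteration: most negative obj-row entry is -1 in column c, so c enters.
Ratio test on column c — row 1: 19/1 = 19; row 2: entry 0 ≤ 0. Minimum is 19 at row 1 (u1 leaves); pivot element 1.
Divide row 1 by 1; eliminate column c from the other rows.
After both pivots, the entry at constraint row 1, column u2 is -1.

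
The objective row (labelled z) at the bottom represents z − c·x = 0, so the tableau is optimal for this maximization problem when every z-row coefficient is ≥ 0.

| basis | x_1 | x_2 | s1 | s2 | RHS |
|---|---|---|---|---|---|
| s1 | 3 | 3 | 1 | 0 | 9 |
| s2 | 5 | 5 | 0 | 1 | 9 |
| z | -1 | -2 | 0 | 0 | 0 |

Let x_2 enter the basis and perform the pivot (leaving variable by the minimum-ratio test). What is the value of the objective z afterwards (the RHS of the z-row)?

Ratio test on column x_2 — row 1: 9/3 = 3; row 2: 9/5 = 9/5. Minimum is 9/5 at row 2 (s2 leaves); pivot element 5.
Pivot on row 2; the z-row RHS becomes 0 − (-2)·(9/5) = 18/5.

18/5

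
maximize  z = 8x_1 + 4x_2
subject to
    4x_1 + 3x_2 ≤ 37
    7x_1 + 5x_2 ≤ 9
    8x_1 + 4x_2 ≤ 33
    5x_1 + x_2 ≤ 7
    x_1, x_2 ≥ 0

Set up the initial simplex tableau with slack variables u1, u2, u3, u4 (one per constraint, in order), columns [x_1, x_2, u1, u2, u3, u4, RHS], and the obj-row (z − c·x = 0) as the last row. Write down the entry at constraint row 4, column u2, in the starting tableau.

0

Slack u2 belongs to constraint 2; its column is the unit vector e_2, so the entry in row 4 is 0.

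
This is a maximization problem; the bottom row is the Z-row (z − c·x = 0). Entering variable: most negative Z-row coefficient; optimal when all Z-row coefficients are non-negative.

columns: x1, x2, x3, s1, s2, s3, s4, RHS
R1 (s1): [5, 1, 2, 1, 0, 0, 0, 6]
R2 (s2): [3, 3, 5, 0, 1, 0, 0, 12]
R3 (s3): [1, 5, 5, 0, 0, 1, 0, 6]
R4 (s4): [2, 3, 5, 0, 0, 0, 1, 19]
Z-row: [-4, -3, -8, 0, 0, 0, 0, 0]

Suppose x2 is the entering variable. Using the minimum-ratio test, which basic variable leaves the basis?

Column x2 entries and ratios — s1: 6/1 = 6; s2: 12/3 = 4; s3: 6/5 = 6/5; s4: 19/3 = 19/3.
Smallest ratio is 6/5 in the row of s3, so s3 leaves.

s3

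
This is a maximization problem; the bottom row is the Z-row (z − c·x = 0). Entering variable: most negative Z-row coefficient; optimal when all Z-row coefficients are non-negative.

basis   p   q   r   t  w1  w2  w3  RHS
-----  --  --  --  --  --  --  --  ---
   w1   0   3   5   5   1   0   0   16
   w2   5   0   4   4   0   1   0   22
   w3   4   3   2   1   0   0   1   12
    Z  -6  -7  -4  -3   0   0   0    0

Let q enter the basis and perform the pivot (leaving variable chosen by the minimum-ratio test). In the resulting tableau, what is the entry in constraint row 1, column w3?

Ratio test on column q — row 1: 16/3 = 16/3; row 2: entry 0 ≤ 0; row 3: 12/3 = 4. Minimum is 4 at row 3 (w3 leaves); pivot element 3.
Divide row 3 by 3; eliminate column q from the other rows.
Row 1 update in column w3: 0 − 3·(1/3) = -1.

-1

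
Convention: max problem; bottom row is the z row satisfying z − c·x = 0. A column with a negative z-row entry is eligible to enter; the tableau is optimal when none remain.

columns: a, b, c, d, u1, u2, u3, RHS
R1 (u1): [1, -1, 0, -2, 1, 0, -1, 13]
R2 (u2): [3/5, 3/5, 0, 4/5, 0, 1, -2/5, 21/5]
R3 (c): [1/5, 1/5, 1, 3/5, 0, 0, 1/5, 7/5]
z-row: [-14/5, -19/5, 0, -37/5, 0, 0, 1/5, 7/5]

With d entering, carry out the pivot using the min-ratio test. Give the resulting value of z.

56/3

Ratio test on column d — row 1: entry -2 ≤ 0; row 2: (21/5)/(4/5) = 21/4; row 3: (7/5)/(3/5) = 7/3. Minimum is 7/3 at row 3 (c leaves); pivot element 3/5.
Pivot on row 3; the z-row RHS becomes 7/5 − (-37/5)·(7/3) = 56/3.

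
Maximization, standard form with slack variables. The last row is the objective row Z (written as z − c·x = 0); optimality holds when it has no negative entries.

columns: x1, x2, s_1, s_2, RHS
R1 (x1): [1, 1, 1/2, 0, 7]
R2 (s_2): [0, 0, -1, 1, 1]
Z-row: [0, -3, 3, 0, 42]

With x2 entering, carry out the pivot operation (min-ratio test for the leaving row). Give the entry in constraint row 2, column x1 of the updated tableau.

0

Ratio test on column x2 — row 1: 7/1 = 7; row 2: entry 0 ≤ 0. Minimum is 7 at row 1 (x1 leaves); pivot element 1.
Divide row 1 by 1; eliminate column x2 from the other rows.
Row 2 update in column x1: 0 − 0·1 = 0.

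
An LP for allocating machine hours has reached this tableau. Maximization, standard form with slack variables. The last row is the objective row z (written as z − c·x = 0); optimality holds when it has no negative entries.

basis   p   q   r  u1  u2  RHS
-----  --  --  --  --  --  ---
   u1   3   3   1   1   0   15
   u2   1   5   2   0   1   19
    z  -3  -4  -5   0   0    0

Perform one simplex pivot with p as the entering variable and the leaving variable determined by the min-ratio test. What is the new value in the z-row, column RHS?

15

Ratio test on column p — row 1: 15/3 = 5; row 2: 19/1 = 19. Minimum is 5 at row 1 (u1 leaves); pivot element 3.
Divide row 1 by 3; eliminate column p from the other rows.
z-row update in column RHS: 0 − (-3)·5 = 15.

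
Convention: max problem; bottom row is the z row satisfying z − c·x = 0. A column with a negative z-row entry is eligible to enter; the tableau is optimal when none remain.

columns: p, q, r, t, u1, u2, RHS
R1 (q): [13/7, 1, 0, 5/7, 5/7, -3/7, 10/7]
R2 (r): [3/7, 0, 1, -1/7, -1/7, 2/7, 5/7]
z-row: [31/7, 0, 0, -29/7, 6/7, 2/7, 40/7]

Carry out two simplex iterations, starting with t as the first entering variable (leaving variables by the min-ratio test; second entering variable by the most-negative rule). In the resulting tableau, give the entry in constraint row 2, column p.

Ratio test on column t — row 1: (10/7)/(5/7) = 2; row 2: entry -1/7 ≤ 0. Minimum is 2 at row 1 (q leaves); pivot element 5/7.
Divide row 1 by 5/7; eliminate column t from the other rows.
Second iteration: most negative z-row entry is -11/5 in column u2, so u2 enters.
Ratio test on column u2 — row 1: entry -3/5 ≤ 0; row 2: 1/(1/5) = 5. Minimum is 5 at row 2 (r leaves); pivot element 1/5.
Divide row 2 by 1/5; eliminate column u2 from the other rows.
After both pivots, the entry at constraint row 2, column p is 4.

4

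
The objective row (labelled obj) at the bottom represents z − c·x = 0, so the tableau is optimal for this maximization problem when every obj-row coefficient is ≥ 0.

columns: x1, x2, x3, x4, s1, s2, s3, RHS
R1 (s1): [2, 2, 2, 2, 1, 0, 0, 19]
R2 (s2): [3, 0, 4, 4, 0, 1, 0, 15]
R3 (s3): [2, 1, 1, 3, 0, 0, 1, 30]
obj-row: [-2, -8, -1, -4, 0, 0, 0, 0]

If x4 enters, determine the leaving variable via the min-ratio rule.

Column x4 entries and ratios — s1: 19/2 = 19/2; s2: 15/4 = 15/4; s3: 30/3 = 10.
Smallest ratio is 15/4 in the row of s2, so s2 leaves.

s2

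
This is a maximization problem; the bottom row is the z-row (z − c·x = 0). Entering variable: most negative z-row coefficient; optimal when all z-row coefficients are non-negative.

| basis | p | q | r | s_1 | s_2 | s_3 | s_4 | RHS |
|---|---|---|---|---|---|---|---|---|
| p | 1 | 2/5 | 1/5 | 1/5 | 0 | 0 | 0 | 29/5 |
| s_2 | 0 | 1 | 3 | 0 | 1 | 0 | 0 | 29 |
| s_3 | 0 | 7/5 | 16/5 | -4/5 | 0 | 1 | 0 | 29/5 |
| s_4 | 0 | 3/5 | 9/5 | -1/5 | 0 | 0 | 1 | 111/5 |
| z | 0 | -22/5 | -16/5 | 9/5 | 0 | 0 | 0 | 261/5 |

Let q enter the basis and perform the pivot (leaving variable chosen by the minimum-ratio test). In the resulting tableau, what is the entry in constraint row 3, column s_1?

Ratio test on column q — row 1: (29/5)/(2/5) = 29/2; row 2: 29/1 = 29; row 3: (29/5)/(7/5) = 29/7; row 4: (111/5)/(3/5) = 37. Minimum is 29/7 at row 3 (s_3 leaves); pivot element 7/5.
Divide row 3 by 7/5; eliminate column q from the other rows.
In the new row 3, the s_1 entry is the old entry divided by the pivot: (-4/5)/(7/5) = -4/7.

-4/7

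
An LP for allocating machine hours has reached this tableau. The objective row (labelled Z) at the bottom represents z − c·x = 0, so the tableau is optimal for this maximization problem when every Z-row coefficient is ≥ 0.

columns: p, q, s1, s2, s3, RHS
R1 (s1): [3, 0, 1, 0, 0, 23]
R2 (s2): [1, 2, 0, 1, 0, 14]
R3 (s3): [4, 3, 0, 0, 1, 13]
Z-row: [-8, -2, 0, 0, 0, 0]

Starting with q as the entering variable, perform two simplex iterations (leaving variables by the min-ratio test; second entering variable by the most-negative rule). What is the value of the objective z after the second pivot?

Ratio test on column q — row 1: entry 0 ≤ 0; row 2: 14/2 = 7; row 3: 13/3 = 13/3. Minimum is 13/3 at row 3 (s3 leaves); pivot element 3.
Pivot on row 3; the Z-row RHS becomes 0 − (-2)·(13/3) = 26/3.
Next entering variable (most negative Z-row entry -16/3): p.
Ratio test on column p — row 1: 23/3 = 23/3; row 2: entry -5/3 ≤ 0; row 3: (13/3)/(4/3) = 13/4. Minimum is 13/4 at row 3 (q leaves); pivot element 4/3.
After the second pivot the Z-row RHS is 26/3 − (-16/3)·(13/4) = 26.

26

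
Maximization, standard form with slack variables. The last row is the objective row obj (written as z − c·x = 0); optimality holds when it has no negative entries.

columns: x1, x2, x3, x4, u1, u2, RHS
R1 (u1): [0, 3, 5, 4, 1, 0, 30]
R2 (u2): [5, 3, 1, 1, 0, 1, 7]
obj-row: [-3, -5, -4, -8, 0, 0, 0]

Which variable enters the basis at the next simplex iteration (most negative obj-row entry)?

Negative obj-row entries: x1: -3, x2: -5, x3: -4, x4: -8.
The most negative is -8 in column x4, so x4 enters.

x4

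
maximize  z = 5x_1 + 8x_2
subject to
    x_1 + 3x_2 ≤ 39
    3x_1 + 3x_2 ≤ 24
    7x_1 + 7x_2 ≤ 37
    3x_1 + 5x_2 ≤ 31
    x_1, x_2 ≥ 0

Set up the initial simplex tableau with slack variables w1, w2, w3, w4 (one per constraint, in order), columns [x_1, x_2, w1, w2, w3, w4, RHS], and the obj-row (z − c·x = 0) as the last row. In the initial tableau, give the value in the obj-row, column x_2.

The obj-row carries the negated objective coefficients: the x_2 entry is -8.

-8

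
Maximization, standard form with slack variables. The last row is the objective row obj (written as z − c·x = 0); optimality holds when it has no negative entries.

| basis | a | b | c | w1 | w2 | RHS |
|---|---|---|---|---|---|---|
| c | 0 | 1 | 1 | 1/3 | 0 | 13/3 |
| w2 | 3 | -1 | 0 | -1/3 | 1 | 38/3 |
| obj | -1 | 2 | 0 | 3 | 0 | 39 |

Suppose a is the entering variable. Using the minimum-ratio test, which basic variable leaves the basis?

Column a entries and ratios — c: 0 ≤ 0, skip; w2: (38/3)/3 = 38/9.
Smallest ratio is 38/9 in the row of w2, so w2 leaves.

w2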